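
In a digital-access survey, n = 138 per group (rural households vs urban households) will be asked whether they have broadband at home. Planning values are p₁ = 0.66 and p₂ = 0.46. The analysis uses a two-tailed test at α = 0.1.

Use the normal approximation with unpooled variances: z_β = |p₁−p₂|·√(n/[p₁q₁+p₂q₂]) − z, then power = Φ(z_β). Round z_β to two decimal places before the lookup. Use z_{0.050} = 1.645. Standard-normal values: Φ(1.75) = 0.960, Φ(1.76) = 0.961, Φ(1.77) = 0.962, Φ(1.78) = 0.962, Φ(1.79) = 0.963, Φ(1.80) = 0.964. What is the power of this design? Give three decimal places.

z_β = |p₁−p₂|·√(n/[p₁q₁+p₂q₂]) − z_{α/2}
    = 0.20 · √(138/0.4728) − 1.645
    = 0.20 · 17.0844 − 1.645
    = 3.4169 − 1.645 = 1.7719 → 1.77
Power = Φ(1.77) = 0.962.

Power ≈ 0.962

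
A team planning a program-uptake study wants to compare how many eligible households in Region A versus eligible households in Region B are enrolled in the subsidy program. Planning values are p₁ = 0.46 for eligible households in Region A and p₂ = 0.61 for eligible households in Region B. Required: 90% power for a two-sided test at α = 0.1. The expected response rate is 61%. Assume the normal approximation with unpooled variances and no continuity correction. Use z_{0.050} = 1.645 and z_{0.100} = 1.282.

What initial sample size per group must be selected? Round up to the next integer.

n = 304 per group

n = (z_{α/2} + z_β)² · [p₁(1−p₁) + p₂(1−p₂)] / (p₁ − p₂)²
  = (1.645 + 1.282)² · (0.46·0.54 + 0.61·0.39) / (-0.15)²
  = (2.927)² · (0.2484 + 0.2379) / 0.0225
  = 8.5673 · 0.4863 / 0.0225
  = 185.17
Adjust for 61% response: 185.17 / 0.61 = 303.55.
Round up → n = 304 per group.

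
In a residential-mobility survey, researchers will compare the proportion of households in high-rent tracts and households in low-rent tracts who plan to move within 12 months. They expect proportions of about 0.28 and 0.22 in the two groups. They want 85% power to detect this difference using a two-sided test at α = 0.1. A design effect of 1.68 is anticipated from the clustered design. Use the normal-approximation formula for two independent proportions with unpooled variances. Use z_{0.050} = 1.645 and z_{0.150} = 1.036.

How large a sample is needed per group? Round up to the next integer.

n = (z_{α/2} + z_β)² · [p₁(1−p₁) + p₂(1−p₂)] / (p₁ − p₂)²
  = (1.645 + 1.036)² · (0.28·0.72 + 0.22·0.78) / (0.06)²
  = (2.681)² · (0.2016 + 0.1716) / 0.0036
  = 7.1878 · 0.3732 / 0.0036
  = 745.13
Design effect: 1.68 × 745.13 = 1251.82.
Round up → n = 1252 per group.

n = 1252 per group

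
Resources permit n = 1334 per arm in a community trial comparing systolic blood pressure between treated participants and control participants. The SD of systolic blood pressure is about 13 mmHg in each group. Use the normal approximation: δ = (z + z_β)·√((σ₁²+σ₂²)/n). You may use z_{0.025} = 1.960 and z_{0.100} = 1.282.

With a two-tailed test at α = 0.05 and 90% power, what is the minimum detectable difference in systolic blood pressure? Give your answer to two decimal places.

Minimum detectable difference ≈ 1.63 mmHg

δ = (z_{α/2} + z_β) · √((σ₁²+σ₂²)/n)
  = (1.960 + 1.282) · √(338/1334)
  = 3.242 · √0.25337
  = 3.242 · 0.5034
  = 1.6319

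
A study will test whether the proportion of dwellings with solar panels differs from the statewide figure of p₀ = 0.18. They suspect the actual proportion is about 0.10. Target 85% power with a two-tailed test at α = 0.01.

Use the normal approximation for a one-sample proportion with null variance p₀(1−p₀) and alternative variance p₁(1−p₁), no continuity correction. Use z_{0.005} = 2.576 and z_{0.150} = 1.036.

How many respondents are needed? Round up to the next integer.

n = [z_{α/2}·√(p₀q₀) + z_β·√(p₁q₁)]² / (p₁ − p₀)²
  = [2.576·√(0.18·0.82) + 1.036·√(0.10·0.90)]² / (-0.08)²
  = [2.576·0.3842 + 1.036·0.3000]² / 0.0064
  = [1.3005]² / 0.0064
  = 264.25
Round up → n = 265.

n = 265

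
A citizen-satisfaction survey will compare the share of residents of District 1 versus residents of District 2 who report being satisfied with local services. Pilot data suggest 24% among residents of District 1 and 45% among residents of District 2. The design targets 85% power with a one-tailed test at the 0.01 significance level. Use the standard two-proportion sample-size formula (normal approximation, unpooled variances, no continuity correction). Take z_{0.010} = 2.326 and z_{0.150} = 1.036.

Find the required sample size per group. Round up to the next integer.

n = (z_α + z_β)² · [p₁(1−p₁) + p₂(1−p₂)] / (p₁ − p₂)²
  = (2.326 + 1.036)² · (0.24·0.76 + 0.45·0.55) / (-0.21)²
  = (3.362)² · (0.1824 + 0.2475) / 0.0441
  = 11.3030 · 0.4299 / 0.0441
  = 110.19
Round up → n = 111 per group.

n = 111 per group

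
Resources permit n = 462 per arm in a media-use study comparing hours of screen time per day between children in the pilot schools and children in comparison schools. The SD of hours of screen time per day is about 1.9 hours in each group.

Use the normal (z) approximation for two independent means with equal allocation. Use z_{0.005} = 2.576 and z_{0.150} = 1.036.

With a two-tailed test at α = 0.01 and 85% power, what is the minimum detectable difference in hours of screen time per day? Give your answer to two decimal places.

δ = (z_{α/2} + z_β) · √((σ₁²+σ₂²)/n)
  = (2.576 + 1.036) · √(7.22/462)
  = 3.612 · √0.01563
  = 3.612 · 0.1250
  = 0.4515

Minimum detectable difference ≈ 0.45 hours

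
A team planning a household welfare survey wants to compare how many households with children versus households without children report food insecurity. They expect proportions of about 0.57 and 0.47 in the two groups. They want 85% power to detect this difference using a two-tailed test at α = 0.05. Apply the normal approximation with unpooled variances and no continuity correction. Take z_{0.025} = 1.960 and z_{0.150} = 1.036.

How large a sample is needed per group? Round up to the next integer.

n = 444 per group

n = (z_{α/2} + z_β)² · [p₁(1−p₁) + p₂(1−p₂)] / (p₁ − p₂)²
  = (1.960 + 1.036)² · (0.57·0.43 + 0.47·0.53) / (0.10)²
  = (2.996)² · (0.2451 + 0.2491) / 0.0100
  = 8.9760 · 0.4942 / 0.0100
  = 443.59
Round up → n = 444 per group.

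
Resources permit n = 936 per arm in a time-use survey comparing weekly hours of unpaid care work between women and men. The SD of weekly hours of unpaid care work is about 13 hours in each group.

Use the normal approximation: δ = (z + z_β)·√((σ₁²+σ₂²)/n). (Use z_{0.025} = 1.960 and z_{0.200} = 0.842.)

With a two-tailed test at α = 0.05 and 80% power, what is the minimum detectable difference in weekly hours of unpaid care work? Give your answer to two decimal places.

δ = (z_{α/2} + z_β) · √((σ₁²+σ₂²)/n)
  = (1.960 + 0.842) · √(338/936)
  = 2.802 · √0.36111
  = 2.802 · 0.6009
  = 1.6838

Minimum detectable difference ≈ 1.68 hours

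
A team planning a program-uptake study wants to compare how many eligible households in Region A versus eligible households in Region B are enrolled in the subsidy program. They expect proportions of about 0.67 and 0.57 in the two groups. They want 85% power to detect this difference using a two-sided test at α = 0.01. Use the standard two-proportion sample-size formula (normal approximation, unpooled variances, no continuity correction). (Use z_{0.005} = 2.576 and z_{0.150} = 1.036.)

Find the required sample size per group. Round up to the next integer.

n = (z_{α/2} + z_β)² · [p₁(1−p₁) + p₂(1−p₂)] / (p₁ − p₂)²
  = (2.576 + 1.036)² · (0.67·0.33 + 0.57·0.43) / (0.10)²
  = (3.612)² · (0.2211 + 0.2451) / 0.0100
  = 13.0465 · 0.4662 / 0.0100
  = 608.23
Round up → n = 609 per group.

n = 609 per group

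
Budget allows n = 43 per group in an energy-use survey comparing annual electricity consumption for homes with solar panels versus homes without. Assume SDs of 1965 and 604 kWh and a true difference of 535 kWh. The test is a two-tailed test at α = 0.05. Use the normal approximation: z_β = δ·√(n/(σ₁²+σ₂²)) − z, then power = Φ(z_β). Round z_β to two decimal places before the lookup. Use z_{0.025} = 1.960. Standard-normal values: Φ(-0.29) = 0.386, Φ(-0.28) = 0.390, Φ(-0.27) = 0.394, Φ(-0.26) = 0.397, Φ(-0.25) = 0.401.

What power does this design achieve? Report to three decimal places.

Power ≈ 0.401

z_β = δ·√(n/(σ₁²+σ₂²)) − z_{α/2}
    = 535 · √(43/4226041) − 1.960
    = 535 · 0.00319 − 1.960
    = 1.7066 − 1.960 = -0.2534 → -0.25
Power = Φ(-0.25) = 0.401.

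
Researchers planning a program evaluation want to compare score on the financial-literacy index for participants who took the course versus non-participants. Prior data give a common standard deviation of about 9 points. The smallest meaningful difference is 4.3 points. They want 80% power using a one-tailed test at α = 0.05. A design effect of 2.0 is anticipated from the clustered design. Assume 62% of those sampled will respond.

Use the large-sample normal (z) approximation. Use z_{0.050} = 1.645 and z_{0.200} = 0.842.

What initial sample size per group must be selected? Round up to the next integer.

n = 175 per group

n = (z_α + z_β)² · (σ₁² + σ₂²) / δ²
  = (1.645 + 0.842)² · (2·9² = 162) / 4.3²
  = 6.1852 · 162 / 18.49
  = 54.19
Design effect: 2.0 × 54.19 = 108.38.
Adjust for 62% response: 108.38 / 0.62 = 174.81.
Round up → n = 175 per group.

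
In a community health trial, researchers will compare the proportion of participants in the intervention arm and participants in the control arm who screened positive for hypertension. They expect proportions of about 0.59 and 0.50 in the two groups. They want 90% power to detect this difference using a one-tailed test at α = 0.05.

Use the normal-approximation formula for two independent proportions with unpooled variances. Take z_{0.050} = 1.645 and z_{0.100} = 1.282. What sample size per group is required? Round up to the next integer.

n = 521 per group

n = (z_α + z_β)² · [p₁(1−p₁) + p₂(1−p₂)] / (p₁ − p₂)²
  = (1.645 + 1.282)² · (0.59·0.41 + 0.50·0.50) / (0.09)²
  = (2.927)² · (0.2419 + 0.2500) / 0.0081
  = 8.5673 · 0.4919 / 0.0081
  = 520.28
Round up → n = 521 per group.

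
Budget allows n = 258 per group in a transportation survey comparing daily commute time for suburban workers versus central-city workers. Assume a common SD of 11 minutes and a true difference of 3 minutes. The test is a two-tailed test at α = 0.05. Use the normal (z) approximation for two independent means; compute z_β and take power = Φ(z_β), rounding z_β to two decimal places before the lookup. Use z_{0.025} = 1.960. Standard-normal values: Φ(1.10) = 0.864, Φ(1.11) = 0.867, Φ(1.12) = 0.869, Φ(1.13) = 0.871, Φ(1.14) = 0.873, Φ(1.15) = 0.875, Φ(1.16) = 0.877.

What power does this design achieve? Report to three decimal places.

z_β = δ·√(n/(σ₁²+σ₂²)) − z_{α/2}
    = 3 · √(258/242) − 1.960
    = 3 · 1.03253 − 1.960
    = 3.0976 − 1.960 = 1.1376 → 1.14
Power = Φ(1.14) = 0.873.

Power ≈ 0.873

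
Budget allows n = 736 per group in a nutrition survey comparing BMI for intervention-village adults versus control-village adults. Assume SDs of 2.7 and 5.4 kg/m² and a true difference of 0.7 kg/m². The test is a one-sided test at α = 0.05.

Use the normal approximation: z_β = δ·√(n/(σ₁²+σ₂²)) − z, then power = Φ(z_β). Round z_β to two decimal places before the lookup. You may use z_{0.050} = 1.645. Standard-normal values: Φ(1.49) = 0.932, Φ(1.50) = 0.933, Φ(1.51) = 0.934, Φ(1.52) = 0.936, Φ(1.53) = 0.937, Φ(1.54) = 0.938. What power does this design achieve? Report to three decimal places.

Power ≈ 0.933

z_β = δ·√(n/(σ₁²+σ₂²)) − z_α
    = 0.7 · √(736/36.45) − 1.645
    = 0.7 · 4.49356 − 1.645
    = 3.1455 − 1.645 = 1.5005 → 1.50
Power = Φ(1.50) = 0.933.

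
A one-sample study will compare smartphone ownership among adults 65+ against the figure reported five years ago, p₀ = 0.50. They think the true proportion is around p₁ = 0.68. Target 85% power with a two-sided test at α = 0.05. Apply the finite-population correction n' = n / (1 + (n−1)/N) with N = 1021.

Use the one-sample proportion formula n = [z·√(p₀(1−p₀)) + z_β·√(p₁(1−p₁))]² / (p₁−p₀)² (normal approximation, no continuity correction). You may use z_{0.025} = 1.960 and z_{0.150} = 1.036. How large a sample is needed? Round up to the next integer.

n = 63

n = [z_{α/2}·√(p₀q₀) + z_β·√(p₁q₁)]² / (p₁ − p₀)²
  = [1.960·√(0.50·0.50) + 1.036·√(0.68·0.32)]² / (0.18)²
  = [1.960·0.5000 + 1.036·0.4665]² / 0.0324
  = [1.4633]² / 0.0324
  = 66.09
Finite-population correction (N = 1021): 66.09 / (1 + (66.09 − 1)/1021) = 62.12.
Round up → n = 63.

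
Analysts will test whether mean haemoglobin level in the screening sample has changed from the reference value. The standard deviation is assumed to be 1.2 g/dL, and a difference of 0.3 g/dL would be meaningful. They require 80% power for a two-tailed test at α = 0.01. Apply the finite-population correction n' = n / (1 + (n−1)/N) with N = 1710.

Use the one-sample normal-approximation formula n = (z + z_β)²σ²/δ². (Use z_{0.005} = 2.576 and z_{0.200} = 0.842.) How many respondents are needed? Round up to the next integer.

n = (z_{α/2} + z_β)² · σ² / δ²
  = (2.576 + 0.842)² · 1.2² / 0.3²
  = 11.6827 · 1.44 / 0.09
  = 186.92
Finite-population correction (N = 1710): 186.92 / (1 + (186.92 − 1)/1710) = 168.59.
Round up → n = 169.

n = 169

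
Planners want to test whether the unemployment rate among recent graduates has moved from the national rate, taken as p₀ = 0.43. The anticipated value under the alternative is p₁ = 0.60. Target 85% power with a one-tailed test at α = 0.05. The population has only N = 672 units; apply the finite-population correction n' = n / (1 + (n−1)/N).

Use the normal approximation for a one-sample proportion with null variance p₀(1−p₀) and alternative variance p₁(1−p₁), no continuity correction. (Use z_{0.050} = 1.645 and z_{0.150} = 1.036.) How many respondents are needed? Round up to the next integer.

n = [z_α·√(p₀q₀) + z_β·√(p₁q₁)]² / (p₁ − p₀)²
  = [1.645·√(0.43·0.57) + 1.036·√(0.60·0.40)]² / (0.17)²
  = [1.645·0.4951 + 1.036·0.4899]² / 0.0289
  = [1.3219]² / 0.0289
  = 60.47
Finite-population correction (N = 672): 60.47 / (1 + (60.47 − 1)/672) = 55.55.
Round up → n = 56.

n = 56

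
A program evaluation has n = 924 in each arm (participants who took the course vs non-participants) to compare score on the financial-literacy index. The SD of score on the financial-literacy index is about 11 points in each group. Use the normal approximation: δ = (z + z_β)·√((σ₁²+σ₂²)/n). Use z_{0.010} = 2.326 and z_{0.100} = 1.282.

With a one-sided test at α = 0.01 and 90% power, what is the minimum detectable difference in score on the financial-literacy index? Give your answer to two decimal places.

δ = (z_α + z_β) · √((σ₁²+σ₂²)/n)
  = (2.326 + 1.282) · √(242/924)
  = 3.608 · √0.2619
  = 3.608 · 0.5118
  = 1.8465

Minimum detectable difference ≈ 1.85 points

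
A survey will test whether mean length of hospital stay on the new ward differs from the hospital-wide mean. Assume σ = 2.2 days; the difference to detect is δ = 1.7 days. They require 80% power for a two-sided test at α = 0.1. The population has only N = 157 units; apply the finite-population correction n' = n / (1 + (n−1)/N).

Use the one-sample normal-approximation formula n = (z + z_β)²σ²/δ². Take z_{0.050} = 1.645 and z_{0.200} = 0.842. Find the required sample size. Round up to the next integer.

n = (z_{α/2} + z_β)² · σ² / δ²
  = (1.645 + 0.842)² · 2.2² / 1.7²
  = 6.1852 · 4.84 / 2.89
  = 10.36
Finite-population correction (N = 157): 10.36 / (1 + (10.36 − 1)/157) = 9.78.
Round up → n = 10.

n = 10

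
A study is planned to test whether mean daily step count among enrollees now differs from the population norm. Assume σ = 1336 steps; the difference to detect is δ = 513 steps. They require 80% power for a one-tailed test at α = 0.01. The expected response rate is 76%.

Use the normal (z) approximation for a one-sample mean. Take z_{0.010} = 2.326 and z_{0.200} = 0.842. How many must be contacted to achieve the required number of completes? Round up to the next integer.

n = 90

n = (z_α + z_β)² · σ² / δ²
  = (2.326 + 0.842)² · 1336² / 513²
  = 10.0362 · 1784896 / 263169
  = 68.07
Adjust for 76% response: 68.07 / 0.76 = 89.56.
Round up → n = 90.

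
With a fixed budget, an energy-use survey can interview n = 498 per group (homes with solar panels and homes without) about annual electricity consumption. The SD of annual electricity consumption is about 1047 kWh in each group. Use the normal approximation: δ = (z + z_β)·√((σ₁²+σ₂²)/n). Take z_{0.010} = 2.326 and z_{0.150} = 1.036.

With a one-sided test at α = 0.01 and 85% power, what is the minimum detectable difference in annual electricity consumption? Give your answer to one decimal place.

Minimum detectable difference ≈ 223.1 kWh

δ = (z_α + z_β) · √((σ₁²+σ₂²)/n)
  = (2.326 + 1.036) · √(2192418/498)
  = 3.362 · √4402.4
  = 3.362 · 66.3509
  = 223.0718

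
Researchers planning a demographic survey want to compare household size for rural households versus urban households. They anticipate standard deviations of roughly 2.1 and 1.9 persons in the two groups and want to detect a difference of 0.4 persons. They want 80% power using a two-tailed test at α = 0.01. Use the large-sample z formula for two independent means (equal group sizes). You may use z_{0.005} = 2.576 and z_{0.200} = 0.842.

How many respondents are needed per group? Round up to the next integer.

n = 586 per group

n = (z_{α/2} + z_β)² · (σ₁² + σ₂²) / δ²
  = (2.576 + 0.842)² · (2.1² + 1.9² = 8.02) / 0.4²
  = 11.6827 · 8.02 / 0.16
  = 585.60
Round up → n = 586 per group.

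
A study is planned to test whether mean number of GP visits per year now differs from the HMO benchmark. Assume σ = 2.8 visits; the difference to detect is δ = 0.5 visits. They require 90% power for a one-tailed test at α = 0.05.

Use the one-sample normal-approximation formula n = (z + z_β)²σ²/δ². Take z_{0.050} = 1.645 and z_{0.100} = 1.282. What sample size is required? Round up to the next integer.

n = (z_α + z_β)² · σ² / δ²
  = (1.645 + 1.282)² · 2.8² / 0.5²
  = 8.5673 · 7.84 / 0.25
  = 268.67
Round up → n = 269.

n = 269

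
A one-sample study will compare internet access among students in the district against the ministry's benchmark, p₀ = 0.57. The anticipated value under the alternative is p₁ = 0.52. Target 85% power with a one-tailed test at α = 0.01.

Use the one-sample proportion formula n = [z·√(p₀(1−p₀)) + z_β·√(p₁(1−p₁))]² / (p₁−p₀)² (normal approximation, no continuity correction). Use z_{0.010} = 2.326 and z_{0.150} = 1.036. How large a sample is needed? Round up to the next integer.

n = [z_α·√(p₀q₀) + z_β·√(p₁q₁)]² / (p₁ − p₀)²
  = [2.326·√(0.57·0.43) + 1.036·√(0.52·0.48)]² / (-0.05)²
  = [2.326·0.4951 + 1.036·0.4996]² / 0.0025
  = [1.6691]² / 0.0025
  = 1114.40
Round up → n = 1115.

n = 1115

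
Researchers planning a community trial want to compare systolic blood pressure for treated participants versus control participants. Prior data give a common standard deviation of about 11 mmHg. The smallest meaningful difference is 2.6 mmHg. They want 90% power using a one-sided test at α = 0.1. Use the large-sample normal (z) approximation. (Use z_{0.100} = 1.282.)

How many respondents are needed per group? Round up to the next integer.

n = 236 per group

n = (z_α + z_β)² · (σ₁² + σ₂²) / δ²
  = (1.282 + 1.282)² · (2·11² = 242) / 2.6²
  = 6.5741 · 242 / 6.76
  = 235.34
Round up → n = 236 per group.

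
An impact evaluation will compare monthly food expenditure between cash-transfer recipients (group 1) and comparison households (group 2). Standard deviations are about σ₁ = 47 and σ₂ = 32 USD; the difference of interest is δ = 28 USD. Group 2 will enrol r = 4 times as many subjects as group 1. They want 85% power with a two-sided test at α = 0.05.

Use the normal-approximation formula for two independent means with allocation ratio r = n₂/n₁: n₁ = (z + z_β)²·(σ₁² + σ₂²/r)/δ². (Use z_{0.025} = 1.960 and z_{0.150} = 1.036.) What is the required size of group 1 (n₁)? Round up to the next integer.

n₁ = (z_{α/2} + z_β)² · (σ₁² + σ₂²/r) / δ²
   = (1.960 + 1.036)² · (47² + 32²/4) / 28²
   = 8.9760 · (2209 + 256) / 784
   = 8.9760 · 2465 / 784
   = 28.22
Round up → n₁ = 29; n₂ = r·n₁ = 4 × 29 = 116.

n₁ = 29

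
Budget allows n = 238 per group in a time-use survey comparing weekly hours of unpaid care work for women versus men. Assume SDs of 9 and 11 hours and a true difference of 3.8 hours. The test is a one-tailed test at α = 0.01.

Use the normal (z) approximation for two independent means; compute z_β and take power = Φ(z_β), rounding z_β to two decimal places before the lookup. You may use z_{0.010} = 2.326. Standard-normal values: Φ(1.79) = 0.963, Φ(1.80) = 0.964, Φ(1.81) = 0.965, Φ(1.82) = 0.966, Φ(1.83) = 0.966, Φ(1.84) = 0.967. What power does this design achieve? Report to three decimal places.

Power ≈ 0.964

z_β = δ·√(n/(σ₁²+σ₂²)) − z_α
    = 3.8 · √(238/202) − 2.326
    = 3.8 · 1.08546 − 2.326
    = 4.1247 − 2.326 = 1.7987 → 1.80
Power = Φ(1.80) = 0.964.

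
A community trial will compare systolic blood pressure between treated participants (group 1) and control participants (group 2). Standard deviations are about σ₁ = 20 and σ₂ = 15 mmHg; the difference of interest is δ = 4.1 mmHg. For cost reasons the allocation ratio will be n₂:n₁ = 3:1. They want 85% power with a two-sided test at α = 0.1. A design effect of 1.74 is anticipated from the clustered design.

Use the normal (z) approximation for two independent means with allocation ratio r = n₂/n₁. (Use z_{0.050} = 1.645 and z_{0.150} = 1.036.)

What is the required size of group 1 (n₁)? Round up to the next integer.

n₁ = 354

n₁ = (z_{α/2} + z_β)² · (σ₁² + σ₂²/r) / δ²
   = (1.645 + 1.036)² · (20² + 15²/3) / 4.1²
   = 7.1878 · (400 + 75) / 16.81
   = 7.1878 · 475 / 16.81
   = 203.10
Design effect: 1.74 × 203.10 = 353.40.
Round up → n₁ = 354; n₂ = r·n₁ = 3 × 354 = 1062.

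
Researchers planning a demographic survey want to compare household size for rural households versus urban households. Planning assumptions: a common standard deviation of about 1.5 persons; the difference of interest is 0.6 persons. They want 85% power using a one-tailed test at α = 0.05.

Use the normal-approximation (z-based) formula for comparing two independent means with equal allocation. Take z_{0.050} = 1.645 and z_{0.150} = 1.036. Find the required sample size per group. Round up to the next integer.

n = 90 per group

n = (z_α + z_β)² · (σ₁² + σ₂²) / δ²
  = (1.645 + 1.036)² · (2·1.5² = 4.5) / 0.6²
  = 7.1878 · 4.5 / 0.36
  = 89.85
Round up → n = 90 per group.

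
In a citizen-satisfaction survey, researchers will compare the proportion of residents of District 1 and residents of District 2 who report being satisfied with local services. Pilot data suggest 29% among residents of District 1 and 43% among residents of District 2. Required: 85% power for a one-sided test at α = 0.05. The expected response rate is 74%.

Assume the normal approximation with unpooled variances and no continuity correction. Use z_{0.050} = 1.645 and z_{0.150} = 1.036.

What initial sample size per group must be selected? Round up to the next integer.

n = 224 per group

n = (z_α + z_β)² · [p₁(1−p₁) + p₂(1−p₂)] / (p₁ − p₂)²
  = (1.645 + 1.036)² · (0.29·0.71 + 0.43·0.57) / (-0.14)²
  = (2.681)² · (0.2059 + 0.2451) / 0.0196
  = 7.1878 · 0.4510 / 0.0196
  = 165.39
Adjust for 74% response: 165.39 / 0.74 = 223.50.
Round up → n = 224 per group.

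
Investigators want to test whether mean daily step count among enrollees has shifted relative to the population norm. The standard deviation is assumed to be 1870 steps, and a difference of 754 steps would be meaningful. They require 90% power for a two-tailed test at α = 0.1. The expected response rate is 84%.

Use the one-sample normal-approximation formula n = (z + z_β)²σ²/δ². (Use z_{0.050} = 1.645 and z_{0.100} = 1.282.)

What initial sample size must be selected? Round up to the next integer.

n = (z_{α/2} + z_β)² · σ² / δ²
  = (1.645 + 1.282)² · 1870² / 754²
  = 8.5673 · 3496900 / 568516
  = 52.70
Adjust for 84% response: 52.70 / 0.84 = 62.73.
Round up → n = 63.

n = 63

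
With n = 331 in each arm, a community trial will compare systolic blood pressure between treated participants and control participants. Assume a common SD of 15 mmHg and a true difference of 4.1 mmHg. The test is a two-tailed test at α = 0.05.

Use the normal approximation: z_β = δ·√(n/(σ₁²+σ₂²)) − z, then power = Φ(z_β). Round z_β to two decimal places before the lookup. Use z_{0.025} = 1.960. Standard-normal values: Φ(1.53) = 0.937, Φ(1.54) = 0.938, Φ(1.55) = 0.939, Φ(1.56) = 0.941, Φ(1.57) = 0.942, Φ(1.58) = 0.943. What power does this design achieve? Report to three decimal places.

z_β = δ·√(n/(σ₁²+σ₂²)) − z_{α/2}
    = 4.1 · √(331/450) − 1.960
    = 4.1 · 0.85765 − 1.960
    = 3.5163 − 1.960 = 1.5563 → 1.56
Power = Φ(1.56) = 0.941.

Power ≈ 0.941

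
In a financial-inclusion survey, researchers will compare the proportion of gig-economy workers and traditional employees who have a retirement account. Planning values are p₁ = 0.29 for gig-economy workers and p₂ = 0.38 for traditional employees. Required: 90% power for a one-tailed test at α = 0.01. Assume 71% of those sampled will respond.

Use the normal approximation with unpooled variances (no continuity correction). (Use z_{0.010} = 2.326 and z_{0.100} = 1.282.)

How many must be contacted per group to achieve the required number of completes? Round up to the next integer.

n = (z_α + z_β)² · [p₁(1−p₁) + p₂(1−p₂)] / (p₁ − p₂)²
  = (2.326 + 1.282)² · (0.29·0.71 + 0.38·0.62) / (-0.09)²
  = (3.608)² · (0.2059 + 0.2356) / 0.0081
  = 13.0177 · 0.4415 / 0.0081
  = 709.54
Adjust for 71% response: 709.54 / 0.71 = 999.36.
Round up → n = 1000 per group.

n = 1000 per group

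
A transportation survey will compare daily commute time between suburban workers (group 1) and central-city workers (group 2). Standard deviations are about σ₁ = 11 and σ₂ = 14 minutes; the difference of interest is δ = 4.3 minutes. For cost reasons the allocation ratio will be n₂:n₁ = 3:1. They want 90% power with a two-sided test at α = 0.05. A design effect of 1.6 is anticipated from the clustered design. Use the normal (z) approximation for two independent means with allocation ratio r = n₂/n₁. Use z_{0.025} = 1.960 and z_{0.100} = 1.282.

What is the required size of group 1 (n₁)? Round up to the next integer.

n₁ = 170

n₁ = (z_{α/2} + z_β)² · (σ₁² + σ₂²/r) / δ²
   = (1.960 + 1.282)² · (11² + 14²/3) / 4.3²
   = 10.5106 · (121 + 65.3333) / 18.49
   = 10.5106 · 186.3333 / 18.49
   = 105.92
Design effect: 1.6 × 105.92 = 169.47.
Round up → n₁ = 170; n₂ = r·n₁ = 3 × 170 = 510.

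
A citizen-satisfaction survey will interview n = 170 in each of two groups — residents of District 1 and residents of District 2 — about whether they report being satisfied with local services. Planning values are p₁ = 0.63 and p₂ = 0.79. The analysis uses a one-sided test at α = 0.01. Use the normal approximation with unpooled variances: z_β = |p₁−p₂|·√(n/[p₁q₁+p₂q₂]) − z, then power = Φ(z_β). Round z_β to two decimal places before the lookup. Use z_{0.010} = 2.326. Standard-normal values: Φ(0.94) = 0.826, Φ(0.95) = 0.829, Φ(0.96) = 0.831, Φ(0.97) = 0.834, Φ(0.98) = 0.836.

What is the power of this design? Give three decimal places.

z_β = |p₁−p₂|·√(n/[p₁q₁+p₂q₂]) − z_α
    = 0.16 · √(170/0.3990) − 2.326
    = 0.16 · 20.6413 − 2.326
    = 3.3026 − 2.326 = 0.9766 → 0.98
Power = Φ(0.98) = 0.836.

Power ≈ 0.836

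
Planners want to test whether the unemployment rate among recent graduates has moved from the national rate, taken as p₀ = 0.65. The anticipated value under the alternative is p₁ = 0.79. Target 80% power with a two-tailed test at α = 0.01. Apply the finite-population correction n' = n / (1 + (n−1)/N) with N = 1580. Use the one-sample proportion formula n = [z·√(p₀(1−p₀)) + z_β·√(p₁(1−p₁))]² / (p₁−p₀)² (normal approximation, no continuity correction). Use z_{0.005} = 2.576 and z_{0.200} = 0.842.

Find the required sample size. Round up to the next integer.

n = 117

n = [z_{α/2}·√(p₀q₀) + z_β·√(p₁q₁)]² / (p₁ − p₀)²
  = [2.576·√(0.65·0.35) + 0.842·√(0.79·0.21)]² / (0.14)²
  = [2.576·0.4770 + 0.842·0.4073]² / 0.0196
  = [1.5716]² / 0.0196
  = 126.02
Finite-population correction (N = 1580): 126.02 / (1 + (126.02 − 1)/1580) = 116.78.
Round up → n = 117.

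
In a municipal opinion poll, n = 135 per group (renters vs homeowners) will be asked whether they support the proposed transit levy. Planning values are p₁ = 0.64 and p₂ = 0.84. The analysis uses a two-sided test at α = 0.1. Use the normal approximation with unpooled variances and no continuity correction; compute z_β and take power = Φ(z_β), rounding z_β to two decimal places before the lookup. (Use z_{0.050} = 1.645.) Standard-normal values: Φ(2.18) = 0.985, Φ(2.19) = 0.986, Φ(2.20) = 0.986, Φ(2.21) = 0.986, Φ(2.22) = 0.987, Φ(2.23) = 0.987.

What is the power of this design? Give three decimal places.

Power ≈ 0.986

z_β = |p₁−p₂|·√(n/[p₁q₁+p₂q₂]) − z_{α/2}
    = 0.20 · √(135/0.3648) − 1.645
    = 0.20 · 19.2371 − 1.645
    = 3.8474 − 1.645 = 2.2024 → 2.20
Power = Φ(2.20) = 0.986.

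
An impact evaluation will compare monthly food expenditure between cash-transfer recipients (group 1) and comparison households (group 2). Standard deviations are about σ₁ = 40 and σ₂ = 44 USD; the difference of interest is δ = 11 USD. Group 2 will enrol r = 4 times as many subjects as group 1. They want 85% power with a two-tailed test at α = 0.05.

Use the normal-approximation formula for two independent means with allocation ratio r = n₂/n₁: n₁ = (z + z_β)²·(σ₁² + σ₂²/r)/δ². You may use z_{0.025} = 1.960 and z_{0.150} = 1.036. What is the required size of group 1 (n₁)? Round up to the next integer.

n₁ = (z_{α/2} + z_β)² · (σ₁² + σ₂²/r) / δ²
   = (1.960 + 1.036)² · (40² + 44²/4) / 11²
   = 8.9760 · (1600 + 484) / 121
   = 8.9760 · 2084 / 121
   = 154.60
Round up → n₁ = 155; n₂ = r·n₁ = 4 × 155 = 620.

n₁ = 155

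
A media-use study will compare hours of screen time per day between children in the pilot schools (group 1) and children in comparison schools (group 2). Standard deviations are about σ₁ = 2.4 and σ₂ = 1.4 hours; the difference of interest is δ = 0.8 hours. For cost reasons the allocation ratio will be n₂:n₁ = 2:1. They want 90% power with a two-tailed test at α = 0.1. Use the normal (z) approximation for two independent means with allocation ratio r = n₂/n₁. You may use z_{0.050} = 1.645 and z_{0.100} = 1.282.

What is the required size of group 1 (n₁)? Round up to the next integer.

n₁ = 91

n₁ = (z_{α/2} + z_β)² · (σ₁² + σ₂²/r) / δ²
   = (1.645 + 1.282)² · (2.4² + 1.4²/2) / 0.8²
   = 8.5673 · (5.76 + 0.98) / 0.64
   = 8.5673 · 6.74 / 0.64
   = 90.22
Round up → n₁ = 91; n₂ = r·n₁ = 2 × 91 = 182.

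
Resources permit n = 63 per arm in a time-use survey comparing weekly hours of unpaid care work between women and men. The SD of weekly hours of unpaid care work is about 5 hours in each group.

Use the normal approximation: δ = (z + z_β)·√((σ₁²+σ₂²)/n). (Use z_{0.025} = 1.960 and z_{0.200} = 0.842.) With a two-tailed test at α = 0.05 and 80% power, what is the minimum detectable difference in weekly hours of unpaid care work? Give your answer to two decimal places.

Minimum detectable difference ≈ 2.50 hours

δ = (z_{α/2} + z_β) · √((σ₁²+σ₂²)/n)
  = (1.960 + 0.842) · √(50/63)
  = 2.802 · √0.79365
  = 2.802 · 0.8909
  = 2.4962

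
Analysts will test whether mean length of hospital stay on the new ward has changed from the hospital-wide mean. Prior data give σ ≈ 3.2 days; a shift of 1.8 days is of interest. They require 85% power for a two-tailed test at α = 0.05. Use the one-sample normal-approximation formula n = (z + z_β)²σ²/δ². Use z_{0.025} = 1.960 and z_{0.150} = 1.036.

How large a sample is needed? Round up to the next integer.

n = (z_{α/2} + z_β)² · σ² / δ²
  = (1.960 + 1.036)² · 3.2² / 1.8²
  = 8.9760 · 10.24 / 3.24
  = 28.37
Round up → n = 29.

n = 29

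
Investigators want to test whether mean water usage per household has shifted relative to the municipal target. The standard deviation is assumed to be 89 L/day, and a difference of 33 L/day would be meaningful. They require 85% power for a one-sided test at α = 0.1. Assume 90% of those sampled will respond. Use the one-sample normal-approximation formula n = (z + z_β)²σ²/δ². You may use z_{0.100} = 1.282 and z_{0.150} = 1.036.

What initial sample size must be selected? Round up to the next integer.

n = (z_α + z_β)² · σ² / δ²
  = (1.282 + 1.036)² · 89² / 33²
  = 5.3731 · 7921 / 1089
  = 39.08
Adjust for 90% response: 39.08 / 0.90 = 43.42.
Round up → n = 44.

n = 44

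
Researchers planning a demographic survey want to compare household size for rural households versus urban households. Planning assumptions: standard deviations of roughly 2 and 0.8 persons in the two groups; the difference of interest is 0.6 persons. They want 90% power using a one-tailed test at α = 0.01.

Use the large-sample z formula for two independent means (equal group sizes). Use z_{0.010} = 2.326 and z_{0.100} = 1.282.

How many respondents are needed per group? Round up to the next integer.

n = (z_α + z_β)² · (σ₁² + σ₂²) / δ²
  = (2.326 + 1.282)² · (2² + 0.8² = 4.64) / 0.6²
  = 13.0177 · 4.64 / 0.36
  = 167.78
Round up → n = 168 per group.

n = 168 per group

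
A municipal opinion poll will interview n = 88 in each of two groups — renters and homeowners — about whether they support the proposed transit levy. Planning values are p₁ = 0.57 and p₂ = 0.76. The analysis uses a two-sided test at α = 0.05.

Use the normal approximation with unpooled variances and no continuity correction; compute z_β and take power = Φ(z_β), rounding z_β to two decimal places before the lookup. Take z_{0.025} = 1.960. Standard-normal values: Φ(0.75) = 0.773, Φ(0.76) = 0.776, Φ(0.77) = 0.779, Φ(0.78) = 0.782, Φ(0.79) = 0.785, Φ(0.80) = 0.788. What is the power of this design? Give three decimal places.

z_β = |p₁−p₂|·√(n/[p₁q₁+p₂q₂]) − z_{α/2}
    = 0.19 · √(88/0.4275) − 1.960
    = 0.19 · 14.3474 − 1.960
    = 2.7260 − 1.960 = 0.7660 → 0.77
Power = Φ(0.77) = 0.779.

Power ≈ 0.779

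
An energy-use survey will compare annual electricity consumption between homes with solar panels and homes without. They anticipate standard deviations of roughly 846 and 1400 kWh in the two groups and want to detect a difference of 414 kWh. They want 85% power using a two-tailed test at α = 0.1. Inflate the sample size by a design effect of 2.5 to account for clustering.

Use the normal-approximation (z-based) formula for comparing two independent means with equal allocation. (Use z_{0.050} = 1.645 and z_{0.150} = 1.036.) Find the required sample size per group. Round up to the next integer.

n = (z_{α/2} + z_β)² · (σ₁² + σ₂²) / δ²
  = (1.645 + 1.036)² · (846² + 1400² = 2675716) / 414²
  = 7.1878 · 2675716 / 171396
  = 112.21
Design effect: 2.5 × 112.21 = 280.53.
Round up → n = 281 per group.

n = 281 per group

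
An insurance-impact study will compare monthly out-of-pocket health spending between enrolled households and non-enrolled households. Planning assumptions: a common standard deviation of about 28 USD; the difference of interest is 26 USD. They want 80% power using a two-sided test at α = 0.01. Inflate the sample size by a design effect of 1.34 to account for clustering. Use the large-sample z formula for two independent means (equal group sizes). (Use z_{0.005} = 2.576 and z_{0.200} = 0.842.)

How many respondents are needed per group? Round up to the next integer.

n = 37 per group

n = (z_{α/2} + z_β)² · (σ₁² + σ₂²) / δ²
  = (2.576 + 0.842)² · (2·28² = 1568) / 26²
  = 11.6827 · 1568 / 676
  = 27.10
Design effect: 1.34 × 27.10 = 36.31.
Round up → n = 37 per group.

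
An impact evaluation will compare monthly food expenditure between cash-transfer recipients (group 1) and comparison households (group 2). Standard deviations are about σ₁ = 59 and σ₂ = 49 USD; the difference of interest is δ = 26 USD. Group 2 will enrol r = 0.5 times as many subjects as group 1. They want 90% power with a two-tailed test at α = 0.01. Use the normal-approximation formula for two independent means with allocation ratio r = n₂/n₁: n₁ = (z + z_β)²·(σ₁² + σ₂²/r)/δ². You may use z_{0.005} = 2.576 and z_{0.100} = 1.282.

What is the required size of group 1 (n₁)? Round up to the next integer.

n₁ = (z_{α/2} + z_β)² · (σ₁² + σ₂²/r) / δ²
   = (2.576 + 1.282)² · (59² + 49²/0.5) / 26²
   = 14.8842 · (3481 + 4802) / 676
   = 14.8842 · 8283 / 676
   = 182.38
Round up → n₁ = 183; n₂ = r·n₁ = 0.5 × 183 = 92.

n₁ = 183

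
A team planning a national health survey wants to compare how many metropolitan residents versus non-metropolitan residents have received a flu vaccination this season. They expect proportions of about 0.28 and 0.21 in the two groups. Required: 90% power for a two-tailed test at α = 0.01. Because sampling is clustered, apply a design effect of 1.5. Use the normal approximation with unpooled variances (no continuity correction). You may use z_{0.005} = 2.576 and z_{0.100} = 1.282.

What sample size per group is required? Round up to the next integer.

n = 1675 per group

n = (z_{α/2} + z_β)² · [p₁(1−p₁) + p₂(1−p₂)] / (p₁ − p₂)²
  = (2.576 + 1.282)² · (0.28·0.72 + 0.21·0.79) / (0.07)²
  = (3.858)² · (0.2016 + 0.1659) / 0.0049
  = 14.8842 · 0.3675 / 0.0049
  = 1116.31
Design effect: 1.5 × 1116.31 = 1674.47.
Round up → n = 1675 per group.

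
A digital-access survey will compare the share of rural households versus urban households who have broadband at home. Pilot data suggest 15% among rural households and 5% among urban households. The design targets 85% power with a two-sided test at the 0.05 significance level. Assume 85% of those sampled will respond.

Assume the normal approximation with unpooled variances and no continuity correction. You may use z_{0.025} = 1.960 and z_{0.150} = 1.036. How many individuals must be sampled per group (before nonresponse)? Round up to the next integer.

n = (z_{α/2} + z_β)² · [p₁(1−p₁) + p₂(1−p₂)] / (p₁ − p₂)²
  = (1.960 + 1.036)² · (0.15·0.85 + 0.05·0.95) / (0.10)²
  = (2.996)² · (0.1275 + 0.0475) / 0.0100
  = 8.9760 · 0.1750 / 0.0100
  = 157.08
Adjust for 85% response: 157.08 / 0.85 = 184.80.
Round up → n = 185 per group.

n = 185 per group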